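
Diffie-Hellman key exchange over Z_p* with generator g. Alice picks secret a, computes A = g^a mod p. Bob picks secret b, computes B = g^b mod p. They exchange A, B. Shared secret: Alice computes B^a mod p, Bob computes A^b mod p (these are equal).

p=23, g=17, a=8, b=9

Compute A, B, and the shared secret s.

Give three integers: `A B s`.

A = 17^8 mod 23  (bits of 8 = 1000)
  bit 0 = 1: r = r^2 * 17 mod 23 = 1^2 * 17 = 1*17 = 17
  bit 1 = 0: r = r^2 mod 23 = 17^2 = 13
  bit 2 = 0: r = r^2 mod 23 = 13^2 = 8
  bit 3 = 0: r = r^2 mod 23 = 8^2 = 18
  -> A = 18
B = 17^9 mod 23  (bits of 9 = 1001)
  bit 0 = 1: r = r^2 * 17 mod 23 = 1^2 * 17 = 1*17 = 17
  bit 1 = 0: r = r^2 mod 23 = 17^2 = 13
  bit 2 = 0: r = r^2 mod 23 = 13^2 = 8
  bit 3 = 1: r = r^2 * 17 mod 23 = 8^2 * 17 = 18*17 = 7
  -> B = 7
s = B^a = 7^8 mod 23  (bits of 8 = 1000)
  bit 0 = 1: r = r^2 * 7 mod 23 = 1^2 * 7 = 1*7 = 7
  bit 1 = 0: r = r^2 mod 23 = 7^2 = 3
  bit 2 = 0: r = r^2 mod 23 = 3^2 = 9
  bit 3 = 0: r = r^2 mod 23 = 9^2 = 12
  -> s = B^a = 12

Answer: 18 7 12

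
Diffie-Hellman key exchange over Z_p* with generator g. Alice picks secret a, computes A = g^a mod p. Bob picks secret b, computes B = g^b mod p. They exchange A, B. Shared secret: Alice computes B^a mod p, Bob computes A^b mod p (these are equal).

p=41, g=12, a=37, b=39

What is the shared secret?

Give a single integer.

Answer: 6

Derivation:
A = 12^37 mod 41  (bits of 37 = 100101)
  bit 0 = 1: r = r^2 * 12 mod 41 = 1^2 * 12 = 1*12 = 12
  bit 1 = 0: r = r^2 mod 41 = 12^2 = 21
  bit 2 = 0: r = r^2 mod 41 = 21^2 = 31
  bit 3 = 1: r = r^2 * 12 mod 41 = 31^2 * 12 = 18*12 = 11
  bit 4 = 0: r = r^2 mod 41 = 11^2 = 39
  bit 5 = 1: r = r^2 * 12 mod 41 = 39^2 * 12 = 4*12 = 7
  -> A = 7
B = 12^39 mod 41  (bits of 39 = 100111)
  bit 0 = 1: r = r^2 * 12 mod 41 = 1^2 * 12 = 1*12 = 12
  bit 1 = 0: r = r^2 mod 41 = 12^2 = 21
  bit 2 = 0: r = r^2 mod 41 = 21^2 = 31
  bit 3 = 1: r = r^2 * 12 mod 41 = 31^2 * 12 = 18*12 = 11
  bit 4 = 1: r = r^2 * 12 mod 41 = 11^2 * 12 = 39*12 = 17
  bit 5 = 1: r = r^2 * 12 mod 41 = 17^2 * 12 = 2*12 = 24
  -> B = 24
s = B^a = 24^37 mod 41  (bits of 37 = 100101)
  bit 0 = 1: r = r^2 * 24 mod 41 = 1^2 * 24 = 1*24 = 24
  bit 1 = 0: r = r^2 mod 41 = 24^2 = 2
  bit 2 = 0: r = r^2 mod 41 = 2^2 = 4
  bit 3 = 1: r = r^2 * 24 mod 41 = 4^2 * 24 = 16*24 = 15
  bit 4 = 0: r = r^2 mod 41 = 15^2 = 20
  bit 5 = 1: r = r^2 * 24 mod 41 = 20^2 * 24 = 31*24 = 6
  -> s = B^a = 6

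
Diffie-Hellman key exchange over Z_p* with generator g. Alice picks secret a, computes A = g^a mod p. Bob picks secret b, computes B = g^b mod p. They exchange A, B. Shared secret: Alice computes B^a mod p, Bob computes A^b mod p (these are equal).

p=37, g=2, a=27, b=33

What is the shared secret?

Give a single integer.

Answer: 6

Derivation:
A = 2^27 mod 37  (bits of 27 = 11011)
  bit 0 = 1: r = r^2 * 2 mod 37 = 1^2 * 2 = 1*2 = 2
  bit 1 = 1: r = r^2 * 2 mod 37 = 2^2 * 2 = 4*2 = 8
  bit 2 = 0: r = r^2 mod 37 = 8^2 = 27
  bit 3 = 1: r = r^2 * 2 mod 37 = 27^2 * 2 = 26*2 = 15
  bit 4 = 1: r = r^2 * 2 mod 37 = 15^2 * 2 = 3*2 = 6
  -> A = 6
B = 2^33 mod 37  (bits of 33 = 100001)
  bit 0 = 1: r = r^2 * 2 mod 37 = 1^2 * 2 = 1*2 = 2
  bit 1 = 0: r = r^2 mod 37 = 2^2 = 4
  bit 2 = 0: r = r^2 mod 37 = 4^2 = 16
  bit 3 = 0: r = r^2 mod 37 = 16^2 = 34
  bit 4 = 0: r = r^2 mod 37 = 34^2 = 9
  bit 5 = 1: r = r^2 * 2 mod 37 = 9^2 * 2 = 7*2 = 14
  -> B = 14
s = B^a = 14^27 mod 37  (bits of 27 = 11011)
  bit 0 = 1: r = r^2 * 14 mod 37 = 1^2 * 14 = 1*14 = 14
  bit 1 = 1: r = r^2 * 14 mod 37 = 14^2 * 14 = 11*14 = 6
  bit 2 = 0: r = r^2 mod 37 = 6^2 = 36
  bit 3 = 1: r = r^2 * 14 mod 37 = 36^2 * 14 = 1*14 = 14
  bit 4 = 1: r = r^2 * 14 mod 37 = 14^2 * 14 = 11*14 = 6
  -> s = B^a = 6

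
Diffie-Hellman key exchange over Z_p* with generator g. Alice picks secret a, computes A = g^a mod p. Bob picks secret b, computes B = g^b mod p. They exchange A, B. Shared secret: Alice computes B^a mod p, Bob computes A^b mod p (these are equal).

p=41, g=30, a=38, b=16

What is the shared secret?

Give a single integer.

Answer: 16

Derivation:
A = 30^38 mod 41  (bits of 38 = 100110)
  bit 0 = 1: r = r^2 * 30 mod 41 = 1^2 * 30 = 1*30 = 30
  bit 1 = 0: r = r^2 mod 41 = 30^2 = 39
  bit 2 = 0: r = r^2 mod 41 = 39^2 = 4
  bit 3 = 1: r = r^2 * 30 mod 41 = 4^2 * 30 = 16*30 = 29
  bit 4 = 1: r = r^2 * 30 mod 41 = 29^2 * 30 = 21*30 = 15
  bit 5 = 0: r = r^2 mod 41 = 15^2 = 20
  -> A = 20
B = 30^16 mod 41  (bits of 16 = 10000)
  bit 0 = 1: r = r^2 * 30 mod 41 = 1^2 * 30 = 1*30 = 30
  bit 1 = 0: r = r^2 mod 41 = 30^2 = 39
  bit 2 = 0: r = r^2 mod 41 = 39^2 = 4
  bit 3 = 0: r = r^2 mod 41 = 4^2 = 16
  bit 4 = 0: r = r^2 mod 41 = 16^2 = 10
  -> B = 10
s = B^a = 10^38 mod 41  (bits of 38 = 100110)
  bit 0 = 1: r = r^2 * 10 mod 41 = 1^2 * 10 = 1*10 = 10
  bit 1 = 0: r = r^2 mod 41 = 10^2 = 18
  bit 2 = 0: r = r^2 mod 41 = 18^2 = 37
  bit 3 = 1: r = r^2 * 10 mod 41 = 37^2 * 10 = 16*10 = 37
  bit 4 = 1: r = r^2 * 10 mod 41 = 37^2 * 10 = 16*10 = 37
  bit 5 = 0: r = r^2 mod 41 = 37^2 = 16
  -> s = B^a = 16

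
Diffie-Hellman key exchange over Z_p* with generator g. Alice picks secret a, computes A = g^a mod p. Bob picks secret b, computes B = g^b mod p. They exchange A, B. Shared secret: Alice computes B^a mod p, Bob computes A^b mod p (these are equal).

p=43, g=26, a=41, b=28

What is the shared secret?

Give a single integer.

A = 26^41 mod 43  (bits of 41 = 101001)
  bit 0 = 1: r = r^2 * 26 mod 43 = 1^2 * 26 = 1*26 = 26
  bit 1 = 0: r = r^2 mod 43 = 26^2 = 31
  bit 2 = 1: r = r^2 * 26 mod 43 = 31^2 * 26 = 15*26 = 3
  bit 3 = 0: r = r^2 mod 43 = 3^2 = 9
  bit 4 = 0: r = r^2 mod 43 = 9^2 = 38
  bit 5 = 1: r = r^2 * 26 mod 43 = 38^2 * 26 = 25*26 = 5
  -> A = 5
B = 26^28 mod 43  (bits of 28 = 11100)
  bit 0 = 1: r = r^2 * 26 mod 43 = 1^2 * 26 = 1*26 = 26
  bit 1 = 1: r = r^2 * 26 mod 43 = 26^2 * 26 = 31*26 = 32
  bit 2 = 1: r = r^2 * 26 mod 43 = 32^2 * 26 = 35*26 = 7
  bit 3 = 0: r = r^2 mod 43 = 7^2 = 6
  bit 4 = 0: r = r^2 mod 43 = 6^2 = 36
  -> B = 36
s = B^a = 36^41 mod 43  (bits of 41 = 101001)
  bit 0 = 1: r = r^2 * 36 mod 43 = 1^2 * 36 = 1*36 = 36
  bit 1 = 0: r = r^2 mod 43 = 36^2 = 6
  bit 2 = 1: r = r^2 * 36 mod 43 = 6^2 * 36 = 36*36 = 6
  bit 3 = 0: r = r^2 mod 43 = 6^2 = 36
  bit 4 = 0: r = r^2 mod 43 = 36^2 = 6
  bit 5 = 1: r = r^2 * 36 mod 43 = 6^2 * 36 = 36*36 = 6
  -> s = B^a = 6

Answer: 6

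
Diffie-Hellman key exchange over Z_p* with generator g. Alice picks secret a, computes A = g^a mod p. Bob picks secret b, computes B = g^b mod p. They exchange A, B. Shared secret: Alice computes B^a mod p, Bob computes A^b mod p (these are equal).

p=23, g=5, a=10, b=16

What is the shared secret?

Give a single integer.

Answer: 8

Derivation:
A = 5^10 mod 23  (bits of 10 = 1010)
  bit 0 = 1: r = r^2 * 5 mod 23 = 1^2 * 5 = 1*5 = 5
  bit 1 = 0: r = r^2 mod 23 = 5^2 = 2
  bit 2 = 1: r = r^2 * 5 mod 23 = 2^2 * 5 = 4*5 = 20
  bit 3 = 0: r = r^2 mod 23 = 20^2 = 9
  -> A = 9
B = 5^16 mod 23  (bits of 16 = 10000)
  bit 0 = 1: r = r^2 * 5 mod 23 = 1^2 * 5 = 1*5 = 5
  bit 1 = 0: r = r^2 mod 23 = 5^2 = 2
  bit 2 = 0: r = r^2 mod 23 = 2^2 = 4
  bit 3 = 0: r = r^2 mod 23 = 4^2 = 16
  bit 4 = 0: r = r^2 mod 23 = 16^2 = 3
  -> B = 3
s = B^a = 3^10 mod 23  (bits of 10 = 1010)
  bit 0 = 1: r = r^2 * 3 mod 23 = 1^2 * 3 = 1*3 = 3
  bit 1 = 0: r = r^2 mod 23 = 3^2 = 9
  bit 2 = 1: r = r^2 * 3 mod 23 = 9^2 * 3 = 12*3 = 13
  bit 3 = 0: r = r^2 mod 23 = 13^2 = 8
  -> s = B^a = 8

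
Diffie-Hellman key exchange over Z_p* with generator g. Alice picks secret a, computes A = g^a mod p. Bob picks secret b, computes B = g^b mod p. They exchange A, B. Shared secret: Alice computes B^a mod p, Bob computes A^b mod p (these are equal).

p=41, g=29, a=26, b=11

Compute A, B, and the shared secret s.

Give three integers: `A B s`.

Answer: 5 15 36

Derivation:
A = 29^26 mod 41  (bits of 26 = 11010)
  bit 0 = 1: r = r^2 * 29 mod 41 = 1^2 * 29 = 1*29 = 29
  bit 1 = 1: r = r^2 * 29 mod 41 = 29^2 * 29 = 21*29 = 35
  bit 2 = 0: r = r^2 mod 41 = 35^2 = 36
  bit 3 = 1: r = r^2 * 29 mod 41 = 36^2 * 29 = 25*29 = 28
  bit 4 = 0: r = r^2 mod 41 = 28^2 = 5
  -> A = 5
B = 29^11 mod 41  (bits of 11 = 1011)
  bit 0 = 1: r = r^2 * 29 mod 41 = 1^2 * 29 = 1*29 = 29
  bit 1 = 0: r = r^2 mod 41 = 29^2 = 21
  bit 2 = 1: r = r^2 * 29 mod 41 = 21^2 * 29 = 31*29 = 38
  bit 3 = 1: r = r^2 * 29 mod 41 = 38^2 * 29 = 9*29 = 15
  -> B = 15
s = B^a = 15^26 mod 41  (bits of 26 = 11010)
  bit 0 = 1: r = r^2 * 15 mod 41 = 1^2 * 15 = 1*15 = 15
  bit 1 = 1: r = r^2 * 15 mod 41 = 15^2 * 15 = 20*15 = 13
  bit 2 = 0: r = r^2 mod 41 = 13^2 = 5
  bit 3 = 1: r = r^2 * 15 mod 41 = 5^2 * 15 = 25*15 = 6
  bit 4 = 0: r = r^2 mod 41 = 6^2 = 36
  -> s = B^a = 36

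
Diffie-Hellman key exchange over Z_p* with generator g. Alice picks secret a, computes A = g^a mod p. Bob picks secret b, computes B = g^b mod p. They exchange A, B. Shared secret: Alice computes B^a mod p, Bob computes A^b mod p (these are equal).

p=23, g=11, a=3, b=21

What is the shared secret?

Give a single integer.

Answer: 15

Derivation:
A = 11^3 mod 23  (bits of 3 = 11)
  bit 0 = 1: r = r^2 * 11 mod 23 = 1^2 * 11 = 1*11 = 11
  bit 1 = 1: r = r^2 * 11 mod 23 = 11^2 * 11 = 6*11 = 20
  -> A = 20
B = 11^21 mod 23  (bits of 21 = 10101)
  bit 0 = 1: r = r^2 * 11 mod 23 = 1^2 * 11 = 1*11 = 11
  bit 1 = 0: r = r^2 mod 23 = 11^2 = 6
  bit 2 = 1: r = r^2 * 11 mod 23 = 6^2 * 11 = 13*11 = 5
  bit 3 = 0: r = r^2 mod 23 = 5^2 = 2
  bit 4 = 1: r = r^2 * 11 mod 23 = 2^2 * 11 = 4*11 = 21
  -> B = 21
s = B^a = 21^3 mod 23  (bits of 3 = 11)
  bit 0 = 1: r = r^2 * 21 mod 23 = 1^2 * 21 = 1*21 = 21
  bit 1 = 1: r = r^2 * 21 mod 23 = 21^2 * 21 = 4*21 = 15
  -> s = B^a = 15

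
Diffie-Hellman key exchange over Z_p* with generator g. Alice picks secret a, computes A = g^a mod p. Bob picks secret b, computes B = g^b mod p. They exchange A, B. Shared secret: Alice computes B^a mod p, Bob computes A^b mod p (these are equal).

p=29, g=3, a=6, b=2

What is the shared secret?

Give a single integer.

Answer: 16

Derivation:
A = 3^6 mod 29  (bits of 6 = 110)
  bit 0 = 1: r = r^2 * 3 mod 29 = 1^2 * 3 = 1*3 = 3
  bit 1 = 1: r = r^2 * 3 mod 29 = 3^2 * 3 = 9*3 = 27
  bit 2 = 0: r = r^2 mod 29 = 27^2 = 4
  -> A = 4
B = 3^2 mod 29  (bits of 2 = 10)
  bit 0 = 1: r = r^2 * 3 mod 29 = 1^2 * 3 = 1*3 = 3
  bit 1 = 0: r = r^2 mod 29 = 3^2 = 9
  -> B = 9
s = B^a = 9^6 mod 29  (bits of 6 = 110)
  bit 0 = 1: r = r^2 * 9 mod 29 = 1^2 * 9 = 1*9 = 9
  bit 1 = 1: r = r^2 * 9 mod 29 = 9^2 * 9 = 23*9 = 4
  bit 2 = 0: r = r^2 mod 29 = 4^2 = 16
  -> s = B^a = 16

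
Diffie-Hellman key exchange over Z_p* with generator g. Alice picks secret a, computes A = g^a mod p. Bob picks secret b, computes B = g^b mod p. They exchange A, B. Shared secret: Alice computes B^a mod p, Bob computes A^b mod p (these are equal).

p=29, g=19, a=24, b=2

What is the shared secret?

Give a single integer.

Answer: 7

Derivation:
A = 19^24 mod 29  (bits of 24 = 11000)
  bit 0 = 1: r = r^2 * 19 mod 29 = 1^2 * 19 = 1*19 = 19
  bit 1 = 1: r = r^2 * 19 mod 29 = 19^2 * 19 = 13*19 = 15
  bit 2 = 0: r = r^2 mod 29 = 15^2 = 22
  bit 3 = 0: r = r^2 mod 29 = 22^2 = 20
  bit 4 = 0: r = r^2 mod 29 = 20^2 = 23
  -> A = 23
B = 19^2 mod 29  (bits of 2 = 10)
  bit 0 = 1: r = r^2 * 19 mod 29 = 1^2 * 19 = 1*19 = 19
  bit 1 = 0: r = r^2 mod 29 = 19^2 = 13
  -> B = 13
s = B^a = 13^24 mod 29  (bits of 24 = 11000)
  bit 0 = 1: r = r^2 * 13 mod 29 = 1^2 * 13 = 1*13 = 13
  bit 1 = 1: r = r^2 * 13 mod 29 = 13^2 * 13 = 24*13 = 22
  bit 2 = 0: r = r^2 mod 29 = 22^2 = 20
  bit 3 = 0: r = r^2 mod 29 = 20^2 = 23
  bit 4 = 0: r = r^2 mod 29 = 23^2 = 7
  -> s = B^a = 7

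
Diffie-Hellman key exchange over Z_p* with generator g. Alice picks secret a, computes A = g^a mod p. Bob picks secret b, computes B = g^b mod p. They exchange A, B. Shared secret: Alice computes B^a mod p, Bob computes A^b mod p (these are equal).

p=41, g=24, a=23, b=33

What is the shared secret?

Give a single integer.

A = 24^23 mod 41  (bits of 23 = 10111)
  bit 0 = 1: r = r^2 * 24 mod 41 = 1^2 * 24 = 1*24 = 24
  bit 1 = 0: r = r^2 mod 41 = 24^2 = 2
  bit 2 = 1: r = r^2 * 24 mod 41 = 2^2 * 24 = 4*24 = 14
  bit 3 = 1: r = r^2 * 24 mod 41 = 14^2 * 24 = 32*24 = 30
  bit 4 = 1: r = r^2 * 24 mod 41 = 30^2 * 24 = 39*24 = 34
  -> A = 34
B = 24^33 mod 41  (bits of 33 = 100001)
  bit 0 = 1: r = r^2 * 24 mod 41 = 1^2 * 24 = 1*24 = 24
  bit 1 = 0: r = r^2 mod 41 = 24^2 = 2
  bit 2 = 0: r = r^2 mod 41 = 2^2 = 4
  bit 3 = 0: r = r^2 mod 41 = 4^2 = 16
  bit 4 = 0: r = r^2 mod 41 = 16^2 = 10
  bit 5 = 1: r = r^2 * 24 mod 41 = 10^2 * 24 = 18*24 = 22
  -> B = 22
s = B^a = 22^23 mod 41  (bits of 23 = 10111)
  bit 0 = 1: r = r^2 * 22 mod 41 = 1^2 * 22 = 1*22 = 22
  bit 1 = 0: r = r^2 mod 41 = 22^2 = 33
  bit 2 = 1: r = r^2 * 22 mod 41 = 33^2 * 22 = 23*22 = 14
  bit 3 = 1: r = r^2 * 22 mod 41 = 14^2 * 22 = 32*22 = 7
  bit 4 = 1: r = r^2 * 22 mod 41 = 7^2 * 22 = 8*22 = 12
  -> s = B^a = 12

Answer: 12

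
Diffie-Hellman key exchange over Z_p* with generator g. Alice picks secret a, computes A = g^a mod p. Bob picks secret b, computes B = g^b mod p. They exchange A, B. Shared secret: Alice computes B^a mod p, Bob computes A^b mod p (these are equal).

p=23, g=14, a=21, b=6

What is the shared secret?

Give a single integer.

Answer: 8

Derivation:
A = 14^21 mod 23  (bits of 21 = 10101)
  bit 0 = 1: r = r^2 * 14 mod 23 = 1^2 * 14 = 1*14 = 14
  bit 1 = 0: r = r^2 mod 23 = 14^2 = 12
  bit 2 = 1: r = r^2 * 14 mod 23 = 12^2 * 14 = 6*14 = 15
  bit 3 = 0: r = r^2 mod 23 = 15^2 = 18
  bit 4 = 1: r = r^2 * 14 mod 23 = 18^2 * 14 = 2*14 = 5
  -> A = 5
B = 14^6 mod 23  (bits of 6 = 110)
  bit 0 = 1: r = r^2 * 14 mod 23 = 1^2 * 14 = 1*14 = 14
  bit 1 = 1: r = r^2 * 14 mod 23 = 14^2 * 14 = 12*14 = 7
  bit 2 = 0: r = r^2 mod 23 = 7^2 = 3
  -> B = 3
s = B^a = 3^21 mod 23  (bits of 21 = 10101)
  bit 0 = 1: r = r^2 * 3 mod 23 = 1^2 * 3 = 1*3 = 3
  bit 1 = 0: r = r^2 mod 23 = 3^2 = 9
  bit 2 = 1: r = r^2 * 3 mod 23 = 9^2 * 3 = 12*3 = 13
  bit 3 = 0: r = r^2 mod 23 = 13^2 = 8
  bit 4 = 1: r = r^2 * 3 mod 23 = 8^2 * 3 = 18*3 = 8
  -> s = B^a = 8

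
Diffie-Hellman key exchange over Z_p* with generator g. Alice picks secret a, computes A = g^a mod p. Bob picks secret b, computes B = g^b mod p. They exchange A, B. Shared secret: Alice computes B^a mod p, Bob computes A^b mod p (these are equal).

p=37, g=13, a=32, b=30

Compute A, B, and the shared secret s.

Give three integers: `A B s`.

Answer: 12 27 26

Derivation:
A = 13^32 mod 37  (bits of 32 = 100000)
  bit 0 = 1: r = r^2 * 13 mod 37 = 1^2 * 13 = 1*13 = 13
  bit 1 = 0: r = r^2 mod 37 = 13^2 = 21
  bit 2 = 0: r = r^2 mod 37 = 21^2 = 34
  bit 3 = 0: r = r^2 mod 37 = 34^2 = 9
  bit 4 = 0: r = r^2 mod 37 = 9^2 = 7
  bit 5 = 0: r = r^2 mod 37 = 7^2 = 12
  -> A = 12
B = 13^30 mod 37  (bits of 30 = 11110)
  bit 0 = 1: r = r^2 * 13 mod 37 = 1^2 * 13 = 1*13 = 13
  bit 1 = 1: r = r^2 * 13 mod 37 = 13^2 * 13 = 21*13 = 14
  bit 2 = 1: r = r^2 * 13 mod 37 = 14^2 * 13 = 11*13 = 32
  bit 3 = 1: r = r^2 * 13 mod 37 = 32^2 * 13 = 25*13 = 29
  bit 4 = 0: r = r^2 mod 37 = 29^2 = 27
  -> B = 27
s = B^a = 27^32 mod 37  (bits of 32 = 100000)
  bit 0 = 1: r = r^2 * 27 mod 37 = 1^2 * 27 = 1*27 = 27
  bit 1 = 0: r = r^2 mod 37 = 27^2 = 26
  bit 2 = 0: r = r^2 mod 37 = 26^2 = 10
  bit 3 = 0: r = r^2 mod 37 = 10^2 = 26
  bit 4 = 0: r = r^2 mod 37 = 26^2 = 10
  bit 5 = 0: r = r^2 mod 37 = 10^2 = 26
  -> s = B^a = 26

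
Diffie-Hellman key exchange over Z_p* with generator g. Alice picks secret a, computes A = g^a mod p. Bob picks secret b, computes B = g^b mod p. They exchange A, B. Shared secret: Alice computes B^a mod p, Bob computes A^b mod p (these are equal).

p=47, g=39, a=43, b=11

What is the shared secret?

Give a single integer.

A = 39^43 mod 47  (bits of 43 = 101011)
  bit 0 = 1: r = r^2 * 39 mod 47 = 1^2 * 39 = 1*39 = 39
  bit 1 = 0: r = r^2 mod 47 = 39^2 = 17
  bit 2 = 1: r = r^2 * 39 mod 47 = 17^2 * 39 = 7*39 = 38
  bit 3 = 0: r = r^2 mod 47 = 38^2 = 34
  bit 4 = 1: r = r^2 * 39 mod 47 = 34^2 * 39 = 28*39 = 11
  bit 5 = 1: r = r^2 * 39 mod 47 = 11^2 * 39 = 27*39 = 19
  -> A = 19
B = 39^11 mod 47  (bits of 11 = 1011)
  bit 0 = 1: r = r^2 * 39 mod 47 = 1^2 * 39 = 1*39 = 39
  bit 1 = 0: r = r^2 mod 47 = 39^2 = 17
  bit 2 = 1: r = r^2 * 39 mod 47 = 17^2 * 39 = 7*39 = 38
  bit 3 = 1: r = r^2 * 39 mod 47 = 38^2 * 39 = 34*39 = 10
  -> B = 10
s = B^a = 10^43 mod 47  (bits of 43 = 101011)
  bit 0 = 1: r = r^2 * 10 mod 47 = 1^2 * 10 = 1*10 = 10
  bit 1 = 0: r = r^2 mod 47 = 10^2 = 6
  bit 2 = 1: r = r^2 * 10 mod 47 = 6^2 * 10 = 36*10 = 31
  bit 3 = 0: r = r^2 mod 47 = 31^2 = 21
  bit 4 = 1: r = r^2 * 10 mod 47 = 21^2 * 10 = 18*10 = 39
  bit 5 = 1: r = r^2 * 10 mod 47 = 39^2 * 10 = 17*10 = 29
  -> s = B^a = 29

Answer: 29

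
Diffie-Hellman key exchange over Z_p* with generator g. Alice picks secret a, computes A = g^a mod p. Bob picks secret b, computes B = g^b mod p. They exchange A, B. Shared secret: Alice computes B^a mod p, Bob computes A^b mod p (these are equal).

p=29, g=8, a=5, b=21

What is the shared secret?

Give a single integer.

A = 8^5 mod 29  (bits of 5 = 101)
  bit 0 = 1: r = r^2 * 8 mod 29 = 1^2 * 8 = 1*8 = 8
  bit 1 = 0: r = r^2 mod 29 = 8^2 = 6
  bit 2 = 1: r = r^2 * 8 mod 29 = 6^2 * 8 = 7*8 = 27
  -> A = 27
B = 8^21 mod 29  (bits of 21 = 10101)
  bit 0 = 1: r = r^2 * 8 mod 29 = 1^2 * 8 = 1*8 = 8
  bit 1 = 0: r = r^2 mod 29 = 8^2 = 6
  bit 2 = 1: r = r^2 * 8 mod 29 = 6^2 * 8 = 7*8 = 27
  bit 3 = 0: r = r^2 mod 29 = 27^2 = 4
  bit 4 = 1: r = r^2 * 8 mod 29 = 4^2 * 8 = 16*8 = 12
  -> B = 12
s = B^a = 12^5 mod 29  (bits of 5 = 101)
  bit 0 = 1: r = r^2 * 12 mod 29 = 1^2 * 12 = 1*12 = 12
  bit 1 = 0: r = r^2 mod 29 = 12^2 = 28
  bit 2 = 1: r = r^2 * 12 mod 29 = 28^2 * 12 = 1*12 = 12
  -> s = B^a = 12

Answer: 12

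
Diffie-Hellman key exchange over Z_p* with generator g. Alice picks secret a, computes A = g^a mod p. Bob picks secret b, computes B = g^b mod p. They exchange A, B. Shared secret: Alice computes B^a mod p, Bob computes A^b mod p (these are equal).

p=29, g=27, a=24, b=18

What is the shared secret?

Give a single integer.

Answer: 7

Derivation:
A = 27^24 mod 29  (bits of 24 = 11000)
  bit 0 = 1: r = r^2 * 27 mod 29 = 1^2 * 27 = 1*27 = 27
  bit 1 = 1: r = r^2 * 27 mod 29 = 27^2 * 27 = 4*27 = 21
  bit 2 = 0: r = r^2 mod 29 = 21^2 = 6
  bit 3 = 0: r = r^2 mod 29 = 6^2 = 7
  bit 4 = 0: r = r^2 mod 29 = 7^2 = 20
  -> A = 20
B = 27^18 mod 29  (bits of 18 = 10010)
  bit 0 = 1: r = r^2 * 27 mod 29 = 1^2 * 27 = 1*27 = 27
  bit 1 = 0: r = r^2 mod 29 = 27^2 = 4
  bit 2 = 0: r = r^2 mod 29 = 4^2 = 16
  bit 3 = 1: r = r^2 * 27 mod 29 = 16^2 * 27 = 24*27 = 10
  bit 4 = 0: r = r^2 mod 29 = 10^2 = 13
  -> B = 13
s = B^a = 13^24 mod 29  (bits of 24 = 11000)
  bit 0 = 1: r = r^2 * 13 mod 29 = 1^2 * 13 = 1*13 = 13
  bit 1 = 1: r = r^2 * 13 mod 29 = 13^2 * 13 = 24*13 = 22
  bit 2 = 0: r = r^2 mod 29 = 22^2 = 20
  bit 3 = 0: r = r^2 mod 29 = 20^2 = 23
  bit 4 = 0: r = r^2 mod 29 = 23^2 = 7
  -> s = B^a = 7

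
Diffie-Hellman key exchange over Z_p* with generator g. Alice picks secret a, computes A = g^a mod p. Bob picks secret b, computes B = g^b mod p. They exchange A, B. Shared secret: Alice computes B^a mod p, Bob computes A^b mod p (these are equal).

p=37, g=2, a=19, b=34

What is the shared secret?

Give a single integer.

Answer: 28

Derivation:
A = 2^19 mod 37  (bits of 19 = 10011)
  bit 0 = 1: r = r^2 * 2 mod 37 = 1^2 * 2 = 1*2 = 2
  bit 1 = 0: r = r^2 mod 37 = 2^2 = 4
  bit 2 = 0: r = r^2 mod 37 = 4^2 = 16
  bit 3 = 1: r = r^2 * 2 mod 37 = 16^2 * 2 = 34*2 = 31
  bit 4 = 1: r = r^2 * 2 mod 37 = 31^2 * 2 = 36*2 = 35
  -> A = 35
B = 2^34 mod 37  (bits of 34 = 100010)
  bit 0 = 1: r = r^2 * 2 mod 37 = 1^2 * 2 = 1*2 = 2
  bit 1 = 0: r = r^2 mod 37 = 2^2 = 4
  bit 2 = 0: r = r^2 mod 37 = 4^2 = 16
  bit 3 = 0: r = r^2 mod 37 = 16^2 = 34
  bit 4 = 1: r = r^2 * 2 mod 37 = 34^2 * 2 = 9*2 = 18
  bit 5 = 0: r = r^2 mod 37 = 18^2 = 28
  -> B = 28
s = B^a = 28^19 mod 37  (bits of 19 = 10011)
  bit 0 = 1: r = r^2 * 28 mod 37 = 1^2 * 28 = 1*28 = 28
  bit 1 = 0: r = r^2 mod 37 = 28^2 = 7
  bit 2 = 0: r = r^2 mod 37 = 7^2 = 12
  bit 3 = 1: r = r^2 * 28 mod 37 = 12^2 * 28 = 33*28 = 36
  bit 4 = 1: r = r^2 * 28 mod 37 = 36^2 * 28 = 1*28 = 28
  -> s = B^a = 28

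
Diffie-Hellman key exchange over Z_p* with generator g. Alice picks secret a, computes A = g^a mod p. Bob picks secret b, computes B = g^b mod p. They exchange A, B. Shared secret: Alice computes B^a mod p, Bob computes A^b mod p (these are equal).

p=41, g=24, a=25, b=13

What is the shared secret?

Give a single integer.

Answer: 14

Derivation:
A = 24^25 mod 41  (bits of 25 = 11001)
  bit 0 = 1: r = r^2 * 24 mod 41 = 1^2 * 24 = 1*24 = 24
  bit 1 = 1: r = r^2 * 24 mod 41 = 24^2 * 24 = 2*24 = 7
  bit 2 = 0: r = r^2 mod 41 = 7^2 = 8
  bit 3 = 0: r = r^2 mod 41 = 8^2 = 23
  bit 4 = 1: r = r^2 * 24 mod 41 = 23^2 * 24 = 37*24 = 27
  -> A = 27
B = 24^13 mod 41  (bits of 13 = 1101)
  bit 0 = 1: r = r^2 * 24 mod 41 = 1^2 * 24 = 1*24 = 24
  bit 1 = 1: r = r^2 * 24 mod 41 = 24^2 * 24 = 2*24 = 7
  bit 2 = 0: r = r^2 mod 41 = 7^2 = 8
  bit 3 = 1: r = r^2 * 24 mod 41 = 8^2 * 24 = 23*24 = 19
  -> B = 19
s = B^a = 19^25 mod 41  (bits of 25 = 11001)
  bit 0 = 1: r = r^2 * 19 mod 41 = 1^2 * 19 = 1*19 = 19
  bit 1 = 1: r = r^2 * 19 mod 41 = 19^2 * 19 = 33*19 = 12
  bit 2 = 0: r = r^2 mod 41 = 12^2 = 21
  bit 3 = 0: r = r^2 mod 41 = 21^2 = 31
  bit 4 = 1: r = r^2 * 19 mod 41 = 31^2 * 19 = 18*19 = 14
  -> s = B^a = 14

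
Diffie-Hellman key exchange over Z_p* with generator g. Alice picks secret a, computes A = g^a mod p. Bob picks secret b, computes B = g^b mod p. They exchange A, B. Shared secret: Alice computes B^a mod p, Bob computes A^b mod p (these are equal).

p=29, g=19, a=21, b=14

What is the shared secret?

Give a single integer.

Answer: 28

Derivation:
A = 19^21 mod 29  (bits of 21 = 10101)
  bit 0 = 1: r = r^2 * 19 mod 29 = 1^2 * 19 = 1*19 = 19
  bit 1 = 0: r = r^2 mod 29 = 19^2 = 13
  bit 2 = 1: r = r^2 * 19 mod 29 = 13^2 * 19 = 24*19 = 21
  bit 3 = 0: r = r^2 mod 29 = 21^2 = 6
  bit 4 = 1: r = r^2 * 19 mod 29 = 6^2 * 19 = 7*19 = 17
  -> A = 17
B = 19^14 mod 29  (bits of 14 = 1110)
  bit 0 = 1: r = r^2 * 19 mod 29 = 1^2 * 19 = 1*19 = 19
  bit 1 = 1: r = r^2 * 19 mod 29 = 19^2 * 19 = 13*19 = 15
  bit 2 = 1: r = r^2 * 19 mod 29 = 15^2 * 19 = 22*19 = 12
  bit 3 = 0: r = r^2 mod 29 = 12^2 = 28
  -> B = 28
s = B^a = 28^21 mod 29  (bits of 21 = 10101)
  bit 0 = 1: r = r^2 * 28 mod 29 = 1^2 * 28 = 1*28 = 28
  bit 1 = 0: r = r^2 mod 29 = 28^2 = 1
  bit 2 = 1: r = r^2 * 28 mod 29 = 1^2 * 28 = 1*28 = 28
  bit 3 = 0: r = r^2 mod 29 = 28^2 = 1
  bit 4 = 1: r = r^2 * 28 mod 29 = 1^2 * 28 = 1*28 = 28
  -> s = B^a = 28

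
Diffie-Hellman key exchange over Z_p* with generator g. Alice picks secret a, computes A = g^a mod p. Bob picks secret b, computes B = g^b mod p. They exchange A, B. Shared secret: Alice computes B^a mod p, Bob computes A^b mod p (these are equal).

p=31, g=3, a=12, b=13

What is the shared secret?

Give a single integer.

A = 3^12 mod 31  (bits of 12 = 1100)
  bit 0 = 1: r = r^2 * 3 mod 31 = 1^2 * 3 = 1*3 = 3
  bit 1 = 1: r = r^2 * 3 mod 31 = 3^2 * 3 = 9*3 = 27
  bit 2 = 0: r = r^2 mod 31 = 27^2 = 16
  bit 3 = 0: r = r^2 mod 31 = 16^2 = 8
  -> A = 8
B = 3^13 mod 31  (bits of 13 = 1101)
  bit 0 = 1: r = r^2 * 3 mod 31 = 1^2 * 3 = 1*3 = 3
  bit 1 = 1: r = r^2 * 3 mod 31 = 3^2 * 3 = 9*3 = 27
  bit 2 = 0: r = r^2 mod 31 = 27^2 = 16
  bit 3 = 1: r = r^2 * 3 mod 31 = 16^2 * 3 = 8*3 = 24
  -> B = 24
s = B^a = 24^12 mod 31  (bits of 12 = 1100)
  bit 0 = 1: r = r^2 * 24 mod 31 = 1^2 * 24 = 1*24 = 24
  bit 1 = 1: r = r^2 * 24 mod 31 = 24^2 * 24 = 18*24 = 29
  bit 2 = 0: r = r^2 mod 31 = 29^2 = 4
  bit 3 = 0: r = r^2 mod 31 = 4^2 = 16
  -> s = B^a = 16

Answer: 16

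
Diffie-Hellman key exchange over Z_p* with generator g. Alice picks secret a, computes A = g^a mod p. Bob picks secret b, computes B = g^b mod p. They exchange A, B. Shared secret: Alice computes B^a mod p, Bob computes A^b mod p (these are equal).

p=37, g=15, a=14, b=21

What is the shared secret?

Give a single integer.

Answer: 27

Derivation:
A = 15^14 mod 37  (bits of 14 = 1110)
  bit 0 = 1: r = r^2 * 15 mod 37 = 1^2 * 15 = 1*15 = 15
  bit 1 = 1: r = r^2 * 15 mod 37 = 15^2 * 15 = 3*15 = 8
  bit 2 = 1: r = r^2 * 15 mod 37 = 8^2 * 15 = 27*15 = 35
  bit 3 = 0: r = r^2 mod 37 = 35^2 = 4
  -> A = 4
B = 15^21 mod 37  (bits of 21 = 10101)
  bit 0 = 1: r = r^2 * 15 mod 37 = 1^2 * 15 = 1*15 = 15
  bit 1 = 0: r = r^2 mod 37 = 15^2 = 3
  bit 2 = 1: r = r^2 * 15 mod 37 = 3^2 * 15 = 9*15 = 24
  bit 3 = 0: r = r^2 mod 37 = 24^2 = 21
  bit 4 = 1: r = r^2 * 15 mod 37 = 21^2 * 15 = 34*15 = 29
  -> B = 29
s = B^a = 29^14 mod 37  (bits of 14 = 1110)
  bit 0 = 1: r = r^2 * 29 mod 37 = 1^2 * 29 = 1*29 = 29
  bit 1 = 1: r = r^2 * 29 mod 37 = 29^2 * 29 = 27*29 = 6
  bit 2 = 1: r = r^2 * 29 mod 37 = 6^2 * 29 = 36*29 = 8
  bit 3 = 0: r = r^2 mod 37 = 8^2 = 27
  -> s = B^a = 27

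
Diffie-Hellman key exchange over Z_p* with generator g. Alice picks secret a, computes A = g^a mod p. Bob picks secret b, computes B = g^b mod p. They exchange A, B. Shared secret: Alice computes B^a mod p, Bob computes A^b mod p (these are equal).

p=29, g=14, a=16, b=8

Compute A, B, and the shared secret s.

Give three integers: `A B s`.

A = 14^16 mod 29  (bits of 16 = 10000)
  bit 0 = 1: r = r^2 * 14 mod 29 = 1^2 * 14 = 1*14 = 14
  bit 1 = 0: r = r^2 mod 29 = 14^2 = 22
  bit 2 = 0: r = r^2 mod 29 = 22^2 = 20
  bit 3 = 0: r = r^2 mod 29 = 20^2 = 23
  bit 4 = 0: r = r^2 mod 29 = 23^2 = 7
  -> A = 7
B = 14^8 mod 29  (bits of 8 = 1000)
  bit 0 = 1: r = r^2 * 14 mod 29 = 1^2 * 14 = 1*14 = 14
  bit 1 = 0: r = r^2 mod 29 = 14^2 = 22
  bit 2 = 0: r = r^2 mod 29 = 22^2 = 20
  bit 3 = 0: r = r^2 mod 29 = 20^2 = 23
  -> B = 23
s = B^a = 23^16 mod 29  (bits of 16 = 10000)
  bit 0 = 1: r = r^2 * 23 mod 29 = 1^2 * 23 = 1*23 = 23
  bit 1 = 0: r = r^2 mod 29 = 23^2 = 7
  bit 2 = 0: r = r^2 mod 29 = 7^2 = 20
  bit 3 = 0: r = r^2 mod 29 = 20^2 = 23
  bit 4 = 0: r = r^2 mod 29 = 23^2 = 7
  -> s = B^a = 7

Answer: 7 23 7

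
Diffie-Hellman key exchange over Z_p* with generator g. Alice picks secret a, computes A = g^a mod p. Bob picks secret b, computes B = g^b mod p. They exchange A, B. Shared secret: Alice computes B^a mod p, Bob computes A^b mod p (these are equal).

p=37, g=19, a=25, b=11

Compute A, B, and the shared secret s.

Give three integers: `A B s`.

A = 19^25 mod 37  (bits of 25 = 11001)
  bit 0 = 1: r = r^2 * 19 mod 37 = 1^2 * 19 = 1*19 = 19
  bit 1 = 1: r = r^2 * 19 mod 37 = 19^2 * 19 = 28*19 = 14
  bit 2 = 0: r = r^2 mod 37 = 14^2 = 11
  bit 3 = 0: r = r^2 mod 37 = 11^2 = 10
  bit 4 = 1: r = r^2 * 19 mod 37 = 10^2 * 19 = 26*19 = 13
  -> A = 13
B = 19^11 mod 37  (bits of 11 = 1011)
  bit 0 = 1: r = r^2 * 19 mod 37 = 1^2 * 19 = 1*19 = 19
  bit 1 = 0: r = r^2 mod 37 = 19^2 = 28
  bit 2 = 1: r = r^2 * 19 mod 37 = 28^2 * 19 = 7*19 = 22
  bit 3 = 1: r = r^2 * 19 mod 37 = 22^2 * 19 = 3*19 = 20
  -> B = 20
s = B^a = 20^25 mod 37  (bits of 25 = 11001)
  bit 0 = 1: r = r^2 * 20 mod 37 = 1^2 * 20 = 1*20 = 20
  bit 1 = 1: r = r^2 * 20 mod 37 = 20^2 * 20 = 30*20 = 8
  bit 2 = 0: r = r^2 mod 37 = 8^2 = 27
  bit 3 = 0: r = r^2 mod 37 = 27^2 = 26
  bit 4 = 1: r = r^2 * 20 mod 37 = 26^2 * 20 = 10*20 = 15
  -> s = B^a = 15

Answer: 13 20 15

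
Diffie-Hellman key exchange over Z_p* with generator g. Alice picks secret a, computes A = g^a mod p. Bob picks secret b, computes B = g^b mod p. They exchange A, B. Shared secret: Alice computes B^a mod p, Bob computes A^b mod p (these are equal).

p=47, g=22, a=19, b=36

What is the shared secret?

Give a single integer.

Answer: 34

Derivation:
A = 22^19 mod 47  (bits of 19 = 10011)
  bit 0 = 1: r = r^2 * 22 mod 47 = 1^2 * 22 = 1*22 = 22
  bit 1 = 0: r = r^2 mod 47 = 22^2 = 14
  bit 2 = 0: r = r^2 mod 47 = 14^2 = 8
  bit 3 = 1: r = r^2 * 22 mod 47 = 8^2 * 22 = 17*22 = 45
  bit 4 = 1: r = r^2 * 22 mod 47 = 45^2 * 22 = 4*22 = 41
  -> A = 41
B = 22^36 mod 47  (bits of 36 = 100100)
  bit 0 = 1: r = r^2 * 22 mod 47 = 1^2 * 22 = 1*22 = 22
  bit 1 = 0: r = r^2 mod 47 = 22^2 = 14
  bit 2 = 0: r = r^2 mod 47 = 14^2 = 8
  bit 3 = 1: r = r^2 * 22 mod 47 = 8^2 * 22 = 17*22 = 45
  bit 4 = 0: r = r^2 mod 47 = 45^2 = 4
  bit 5 = 0: r = r^2 mod 47 = 4^2 = 16
  -> B = 16
s = B^a = 16^19 mod 47  (bits of 19 = 10011)
  bit 0 = 1: r = r^2 * 16 mod 47 = 1^2 * 16 = 1*16 = 16
  bit 1 = 0: r = r^2 mod 47 = 16^2 = 21
  bit 2 = 0: r = r^2 mod 47 = 21^2 = 18
  bit 3 = 1: r = r^2 * 16 mod 47 = 18^2 * 16 = 42*16 = 14
  bit 4 = 1: r = r^2 * 16 mod 47 = 14^2 * 16 = 8*16 = 34
  -> s = B^a = 34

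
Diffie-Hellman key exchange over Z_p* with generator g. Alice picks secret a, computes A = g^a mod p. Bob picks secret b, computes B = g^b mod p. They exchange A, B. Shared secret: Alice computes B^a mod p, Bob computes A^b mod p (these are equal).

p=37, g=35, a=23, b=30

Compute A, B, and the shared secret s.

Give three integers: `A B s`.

A = 35^23 mod 37  (bits of 23 = 10111)
  bit 0 = 1: r = r^2 * 35 mod 37 = 1^2 * 35 = 1*35 = 35
  bit 1 = 0: r = r^2 mod 37 = 35^2 = 4
  bit 2 = 1: r = r^2 * 35 mod 37 = 4^2 * 35 = 16*35 = 5
  bit 3 = 1: r = r^2 * 35 mod 37 = 5^2 * 35 = 25*35 = 24
  bit 4 = 1: r = r^2 * 35 mod 37 = 24^2 * 35 = 21*35 = 32
  -> A = 32
B = 35^30 mod 37  (bits of 30 = 11110)
  bit 0 = 1: r = r^2 * 35 mod 37 = 1^2 * 35 = 1*35 = 35
  bit 1 = 1: r = r^2 * 35 mod 37 = 35^2 * 35 = 4*35 = 29
  bit 2 = 1: r = r^2 * 35 mod 37 = 29^2 * 35 = 27*35 = 20
  bit 3 = 1: r = r^2 * 35 mod 37 = 20^2 * 35 = 30*35 = 14
  bit 4 = 0: r = r^2 mod 37 = 14^2 = 11
  -> B = 11
s = B^a = 11^23 mod 37  (bits of 23 = 10111)
  bit 0 = 1: r = r^2 * 11 mod 37 = 1^2 * 11 = 1*11 = 11
  bit 1 = 0: r = r^2 mod 37 = 11^2 = 10
  bit 2 = 1: r = r^2 * 11 mod 37 = 10^2 * 11 = 26*11 = 27
  bit 3 = 1: r = r^2 * 11 mod 37 = 27^2 * 11 = 26*11 = 27
  bit 4 = 1: r = r^2 * 11 mod 37 = 27^2 * 11 = 26*11 = 27
  -> s = B^a = 27

Answer: 32 11 27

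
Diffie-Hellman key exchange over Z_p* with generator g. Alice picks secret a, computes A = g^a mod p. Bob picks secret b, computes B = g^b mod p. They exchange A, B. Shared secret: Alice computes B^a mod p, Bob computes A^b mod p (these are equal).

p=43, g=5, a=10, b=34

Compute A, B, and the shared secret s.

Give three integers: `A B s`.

Answer: 24 10 23

Derivation:
A = 5^10 mod 43  (bits of 10 = 1010)
  bit 0 = 1: r = r^2 * 5 mod 43 = 1^2 * 5 = 1*5 = 5
  bit 1 = 0: r = r^2 mod 43 = 5^2 = 25
  bit 2 = 1: r = r^2 * 5 mod 43 = 25^2 * 5 = 23*5 = 29
  bit 3 = 0: r = r^2 mod 43 = 29^2 = 24
  -> A = 24
B = 5^34 mod 43  (bits of 34 = 100010)
  bit 0 = 1: r = r^2 * 5 mod 43 = 1^2 * 5 = 1*5 = 5
  bit 1 = 0: r = r^2 mod 43 = 5^2 = 25
  bit 2 = 0: r = r^2 mod 43 = 25^2 = 23
  bit 3 = 0: r = r^2 mod 43 = 23^2 = 13
  bit 4 = 1: r = r^2 * 5 mod 43 = 13^2 * 5 = 40*5 = 28
  bit 5 = 0: r = r^2 mod 43 = 28^2 = 10
  -> B = 10
s = B^a = 10^10 mod 43  (bits of 10 = 1010)
  bit 0 = 1: r = r^2 * 10 mod 43 = 1^2 * 10 = 1*10 = 10
  bit 1 = 0: r = r^2 mod 43 = 10^2 = 14
  bit 2 = 1: r = r^2 * 10 mod 43 = 14^2 * 10 = 24*10 = 25
  bit 3 = 0: r = r^2 mod 43 = 25^2 = 23
  -> s = B^a = 23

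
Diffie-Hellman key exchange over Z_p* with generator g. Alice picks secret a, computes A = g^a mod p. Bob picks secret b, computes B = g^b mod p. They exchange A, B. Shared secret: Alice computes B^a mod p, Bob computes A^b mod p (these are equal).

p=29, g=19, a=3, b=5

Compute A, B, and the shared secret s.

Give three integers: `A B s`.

Answer: 15 21 10

Derivation:
A = 19^3 mod 29  (bits of 3 = 11)
  bit 0 = 1: r = r^2 * 19 mod 29 = 1^2 * 19 = 1*19 = 19
  bit 1 = 1: r = r^2 * 19 mod 29 = 19^2 * 19 = 13*19 = 15
  -> A = 15
B = 19^5 mod 29  (bits of 5 = 101)
  bit 0 = 1: r = r^2 * 19 mod 29 = 1^2 * 19 = 1*19 = 19
  bit 1 = 0: r = r^2 mod 29 = 19^2 = 13
  bit 2 = 1: r = r^2 * 19 mod 29 = 13^2 * 19 = 24*19 = 21
  -> B = 21
s = B^a = 21^3 mod 29  (bits of 3 = 11)
  bit 0 = 1: r = r^2 * 21 mod 29 = 1^2 * 21 = 1*21 = 21
  bit 1 = 1: r = r^2 * 21 mod 29 = 21^2 * 21 = 6*21 = 10
  -> s = B^a = 10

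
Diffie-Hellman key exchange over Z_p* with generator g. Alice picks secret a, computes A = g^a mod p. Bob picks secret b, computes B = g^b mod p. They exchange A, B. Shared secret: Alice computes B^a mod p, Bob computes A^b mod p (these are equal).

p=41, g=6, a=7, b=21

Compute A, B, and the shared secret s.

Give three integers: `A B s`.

A = 6^7 mod 41  (bits of 7 = 111)
  bit 0 = 1: r = r^2 * 6 mod 41 = 1^2 * 6 = 1*6 = 6
  bit 1 = 1: r = r^2 * 6 mod 41 = 6^2 * 6 = 36*6 = 11
  bit 2 = 1: r = r^2 * 6 mod 41 = 11^2 * 6 = 39*6 = 29
  -> A = 29
B = 6^21 mod 41  (bits of 21 = 10101)
  bit 0 = 1: r = r^2 * 6 mod 41 = 1^2 * 6 = 1*6 = 6
  bit 1 = 0: r = r^2 mod 41 = 6^2 = 36
  bit 2 = 1: r = r^2 * 6 mod 41 = 36^2 * 6 = 25*6 = 27
  bit 3 = 0: r = r^2 mod 41 = 27^2 = 32
  bit 4 = 1: r = r^2 * 6 mod 41 = 32^2 * 6 = 40*6 = 35
  -> B = 35
s = B^a = 35^7 mod 41  (bits of 7 = 111)
  bit 0 = 1: r = r^2 * 35 mod 41 = 1^2 * 35 = 1*35 = 35
  bit 1 = 1: r = r^2 * 35 mod 41 = 35^2 * 35 = 36*35 = 30
  bit 2 = 1: r = r^2 * 35 mod 41 = 30^2 * 35 = 39*35 = 12
  -> s = B^a = 12

Answer: 29 35 12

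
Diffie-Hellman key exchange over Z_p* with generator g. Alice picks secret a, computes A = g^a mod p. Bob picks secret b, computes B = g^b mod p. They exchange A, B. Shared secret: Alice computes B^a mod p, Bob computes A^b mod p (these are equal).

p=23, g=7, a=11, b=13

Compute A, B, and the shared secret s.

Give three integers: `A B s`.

Answer: 22 20 22

Derivation:
A = 7^11 mod 23  (bits of 11 = 1011)
  bit 0 = 1: r = r^2 * 7 mod 23 = 1^2 * 7 = 1*7 = 7
  bit 1 = 0: r = r^2 mod 23 = 7^2 = 3
  bit 2 = 1: r = r^2 * 7 mod 23 = 3^2 * 7 = 9*7 = 17
  bit 3 = 1: r = r^2 * 7 mod 23 = 17^2 * 7 = 13*7 = 22
  -> A = 22
B = 7^13 mod 23  (bits of 13 = 1101)
  bit 0 = 1: r = r^2 * 7 mod 23 = 1^2 * 7 = 1*7 = 7
  bit 1 = 1: r = r^2 * 7 mod 23 = 7^2 * 7 = 3*7 = 21
  bit 2 = 0: r = r^2 mod 23 = 21^2 = 4
  bit 3 = 1: r = r^2 * 7 mod 23 = 4^2 * 7 = 16*7 = 20
  -> B = 20
s = B^a = 20^11 mod 23  (bits of 11 = 1011)
  bit 0 = 1: r = r^2 * 20 mod 23 = 1^2 * 20 = 1*20 = 20
  bit 1 = 0: r = r^2 mod 23 = 20^2 = 9
  bit 2 = 1: r = r^2 * 20 mod 23 = 9^2 * 20 = 12*20 = 10
  bit 3 = 1: r = r^2 * 20 mod 23 = 10^2 * 20 = 8*20 = 22
  -> s = B^a = 22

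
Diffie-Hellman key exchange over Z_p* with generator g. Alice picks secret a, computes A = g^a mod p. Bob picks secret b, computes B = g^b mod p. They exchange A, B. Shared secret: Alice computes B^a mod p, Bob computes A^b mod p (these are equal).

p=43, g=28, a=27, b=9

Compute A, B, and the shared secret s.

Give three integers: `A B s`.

Answer: 32 27 8

Derivation:
A = 28^27 mod 43  (bits of 27 = 11011)
  bit 0 = 1: r = r^2 * 28 mod 43 = 1^2 * 28 = 1*28 = 28
  bit 1 = 1: r = r^2 * 28 mod 43 = 28^2 * 28 = 10*28 = 22
  bit 2 = 0: r = r^2 mod 43 = 22^2 = 11
  bit 3 = 1: r = r^2 * 28 mod 43 = 11^2 * 28 = 35*28 = 34
  bit 4 = 1: r = r^2 * 28 mod 43 = 34^2 * 28 = 38*28 = 32
  -> A = 32
B = 28^9 mod 43  (bits of 9 = 1001)
  bit 0 = 1: r = r^2 * 28 mod 43 = 1^2 * 28 = 1*28 = 28
  bit 1 = 0: r = r^2 mod 43 = 28^2 = 10
  bit 2 = 0: r = r^2 mod 43 = 10^2 = 14
  bit 3 = 1: r = r^2 * 28 mod 43 = 14^2 * 28 = 24*28 = 27
  -> B = 27
s = B^a = 27^27 mod 43  (bits of 27 = 11011)
  bit 0 = 1: r = r^2 * 27 mod 43 = 1^2 * 27 = 1*27 = 27
  bit 1 = 1: r = r^2 * 27 mod 43 = 27^2 * 27 = 41*27 = 32
  bit 2 = 0: r = r^2 mod 43 = 32^2 = 35
  bit 3 = 1: r = r^2 * 27 mod 43 = 35^2 * 27 = 21*27 = 8
  bit 4 = 1: r = r^2 * 27 mod 43 = 8^2 * 27 = 21*27 = 8
  -> s = B^a = 8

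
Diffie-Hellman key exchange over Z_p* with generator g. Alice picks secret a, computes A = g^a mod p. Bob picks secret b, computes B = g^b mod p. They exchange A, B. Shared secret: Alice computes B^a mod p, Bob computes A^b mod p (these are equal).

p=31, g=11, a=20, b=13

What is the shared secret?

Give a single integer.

Answer: 25

Derivation:
A = 11^20 mod 31  (bits of 20 = 10100)
  bit 0 = 1: r = r^2 * 11 mod 31 = 1^2 * 11 = 1*11 = 11
  bit 1 = 0: r = r^2 mod 31 = 11^2 = 28
  bit 2 = 1: r = r^2 * 11 mod 31 = 28^2 * 11 = 9*11 = 6
  bit 3 = 0: r = r^2 mod 31 = 6^2 = 5
  bit 4 = 0: r = r^2 mod 31 = 5^2 = 25
  -> A = 25
B = 11^13 mod 31  (bits of 13 = 1101)
  bit 0 = 1: r = r^2 * 11 mod 31 = 1^2 * 11 = 1*11 = 11
  bit 1 = 1: r = r^2 * 11 mod 31 = 11^2 * 11 = 28*11 = 29
  bit 2 = 0: r = r^2 mod 31 = 29^2 = 4
  bit 3 = 1: r = r^2 * 11 mod 31 = 4^2 * 11 = 16*11 = 21
  -> B = 21
s = B^a = 21^20 mod 31  (bits of 20 = 10100)
  bit 0 = 1: r = r^2 * 21 mod 31 = 1^2 * 21 = 1*21 = 21
  bit 1 = 0: r = r^2 mod 31 = 21^2 = 7
  bit 2 = 1: r = r^2 * 21 mod 31 = 7^2 * 21 = 18*21 = 6
  bit 3 = 0: r = r^2 mod 31 = 6^2 = 5
  bit 4 = 0: r = r^2 mod 31 = 5^2 = 25
  -> s = B^a = 25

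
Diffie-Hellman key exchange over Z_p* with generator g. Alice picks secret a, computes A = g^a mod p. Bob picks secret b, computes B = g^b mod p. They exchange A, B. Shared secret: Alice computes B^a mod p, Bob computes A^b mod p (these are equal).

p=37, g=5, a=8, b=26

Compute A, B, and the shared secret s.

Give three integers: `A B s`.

A = 5^8 mod 37  (bits of 8 = 1000)
  bit 0 = 1: r = r^2 * 5 mod 37 = 1^2 * 5 = 1*5 = 5
  bit 1 = 0: r = r^2 mod 37 = 5^2 = 25
  bit 2 = 0: r = r^2 mod 37 = 25^2 = 33
  bit 3 = 0: r = r^2 mod 37 = 33^2 = 16
  -> A = 16
B = 5^26 mod 37  (bits of 26 = 11010)
  bit 0 = 1: r = r^2 * 5 mod 37 = 1^2 * 5 = 1*5 = 5
  bit 1 = 1: r = r^2 * 5 mod 37 = 5^2 * 5 = 25*5 = 14
  bit 2 = 0: r = r^2 mod 37 = 14^2 = 11
  bit 3 = 1: r = r^2 * 5 mod 37 = 11^2 * 5 = 10*5 = 13
  bit 4 = 0: r = r^2 mod 37 = 13^2 = 21
  -> B = 21
s = B^a = 21^8 mod 37  (bits of 8 = 1000)
  bit 0 = 1: r = r^2 * 21 mod 37 = 1^2 * 21 = 1*21 = 21
  bit 1 = 0: r = r^2 mod 37 = 21^2 = 34
  bit 2 = 0: r = r^2 mod 37 = 34^2 = 9
  bit 3 = 0: r = r^2 mod 37 = 9^2 = 7
  -> s = B^a = 7

Answer: 16 21 7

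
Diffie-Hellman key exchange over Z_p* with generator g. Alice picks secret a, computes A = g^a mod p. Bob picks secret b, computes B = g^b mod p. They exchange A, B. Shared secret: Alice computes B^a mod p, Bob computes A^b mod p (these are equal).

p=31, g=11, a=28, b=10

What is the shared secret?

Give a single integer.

Answer: 5

Derivation:
A = 11^28 mod 31  (bits of 28 = 11100)
  bit 0 = 1: r = r^2 * 11 mod 31 = 1^2 * 11 = 1*11 = 11
  bit 1 = 1: r = r^2 * 11 mod 31 = 11^2 * 11 = 28*11 = 29
  bit 2 = 1: r = r^2 * 11 mod 31 = 29^2 * 11 = 4*11 = 13
  bit 3 = 0: r = r^2 mod 31 = 13^2 = 14
  bit 4 = 0: r = r^2 mod 31 = 14^2 = 10
  -> A = 10
B = 11^10 mod 31  (bits of 10 = 1010)
  bit 0 = 1: r = r^2 * 11 mod 31 = 1^2 * 11 = 1*11 = 11
  bit 1 = 0: r = r^2 mod 31 = 11^2 = 28
  bit 2 = 1: r = r^2 * 11 mod 31 = 28^2 * 11 = 9*11 = 6
  bit 3 = 0: r = r^2 mod 31 = 6^2 = 5
  -> B = 5
s = B^a = 5^28 mod 31  (bits of 28 = 11100)
  bit 0 = 1: r = r^2 * 5 mod 31 = 1^2 * 5 = 1*5 = 5
  bit 1 = 1: r = r^2 * 5 mod 31 = 5^2 * 5 = 25*5 = 1
  bit 2 = 1: r = r^2 * 5 mod 31 = 1^2 * 5 = 1*5 = 5
  bit 3 = 0: r = r^2 mod 31 = 5^2 = 25
  bit 4 = 0: r = r^2 mod 31 = 25^2 = 5
  -> s = B^a = 5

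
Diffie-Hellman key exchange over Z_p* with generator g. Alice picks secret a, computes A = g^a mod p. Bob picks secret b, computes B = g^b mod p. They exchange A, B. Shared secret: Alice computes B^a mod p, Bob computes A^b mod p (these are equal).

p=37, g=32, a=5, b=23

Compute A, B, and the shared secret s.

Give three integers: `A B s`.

A = 32^5 mod 37  (bits of 5 = 101)
  bit 0 = 1: r = r^2 * 32 mod 37 = 1^2 * 32 = 1*32 = 32
  bit 1 = 0: r = r^2 mod 37 = 32^2 = 25
  bit 2 = 1: r = r^2 * 32 mod 37 = 25^2 * 32 = 33*32 = 20
  -> A = 20
B = 32^23 mod 37  (bits of 23 = 10111)
  bit 0 = 1: r = r^2 * 32 mod 37 = 1^2 * 32 = 1*32 = 32
  bit 1 = 0: r = r^2 mod 37 = 32^2 = 25
  bit 2 = 1: r = r^2 * 32 mod 37 = 25^2 * 32 = 33*32 = 20
  bit 3 = 1: r = r^2 * 32 mod 37 = 20^2 * 32 = 30*32 = 35
  bit 4 = 1: r = r^2 * 32 mod 37 = 35^2 * 32 = 4*32 = 17
  -> B = 17
s = B^a = 17^5 mod 37  (bits of 5 = 101)
  bit 0 = 1: r = r^2 * 17 mod 37 = 1^2 * 17 = 1*17 = 17
  bit 1 = 0: r = r^2 mod 37 = 17^2 = 30
  bit 2 = 1: r = r^2 * 17 mod 37 = 30^2 * 17 = 12*17 = 19
  -> s = B^a = 19

Answer: 20 17 19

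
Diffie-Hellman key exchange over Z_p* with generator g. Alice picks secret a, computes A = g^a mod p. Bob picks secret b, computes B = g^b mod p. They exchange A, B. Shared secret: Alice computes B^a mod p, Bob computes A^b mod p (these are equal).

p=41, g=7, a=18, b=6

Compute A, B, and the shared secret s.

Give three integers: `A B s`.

Answer: 5 20 4

Derivation:
A = 7^18 mod 41  (bits of 18 = 10010)
  bit 0 = 1: r = r^2 * 7 mod 41 = 1^2 * 7 = 1*7 = 7
  bit 1 = 0: r = r^2 mod 41 = 7^2 = 8
  bit 2 = 0: r = r^2 mod 41 = 8^2 = 23
  bit 3 = 1: r = r^2 * 7 mod 41 = 23^2 * 7 = 37*7 = 13
  bit 4 = 0: r = r^2 mod 41 = 13^2 = 5
  -> A = 5
B = 7^6 mod 41  (bits of 6 = 110)
  bit 0 = 1: r = r^2 * 7 mod 41 = 1^2 * 7 = 1*7 = 7
  bit 1 = 1: r = r^2 * 7 mod 41 = 7^2 * 7 = 8*7 = 15
  bit 2 = 0: r = r^2 mod 41 = 15^2 = 20
  -> B = 20
s = B^a = 20^18 mod 41  (bits of 18 = 10010)
  bit 0 = 1: r = r^2 * 20 mod 41 = 1^2 * 20 = 1*20 = 20
  bit 1 = 0: r = r^2 mod 41 = 20^2 = 31
  bit 2 = 0: r = r^2 mod 41 = 31^2 = 18
  bit 3 = 1: r = r^2 * 20 mod 41 = 18^2 * 20 = 37*20 = 2
  bit 4 = 0: r = r^2 mod 41 = 2^2 = 4
  -> s = B^a = 4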